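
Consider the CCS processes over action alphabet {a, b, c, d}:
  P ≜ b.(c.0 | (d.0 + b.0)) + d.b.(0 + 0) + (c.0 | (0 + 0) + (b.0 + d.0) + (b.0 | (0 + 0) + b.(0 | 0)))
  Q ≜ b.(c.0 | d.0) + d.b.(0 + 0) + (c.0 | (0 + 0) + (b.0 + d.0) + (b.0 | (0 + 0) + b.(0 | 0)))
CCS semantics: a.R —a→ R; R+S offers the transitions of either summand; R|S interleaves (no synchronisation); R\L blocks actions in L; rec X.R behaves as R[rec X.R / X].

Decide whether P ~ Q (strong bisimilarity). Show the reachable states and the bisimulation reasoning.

P's transition system — 9 states:
  m0 = b.(c.0 | (d.0 + b.0)) + d.b.(0 + 0) + (c.0 | (0 + 0) + (b.0 + d.0) + (b.0 | (0 + 0) + b.(0 | 0))) has moves ··b··> m1, ··b··> m2, ··b··> m3, ··b··> m4, ··c··> m2, ··d··> m1, ··d··> m5
  m1 = 0 has moves ∅
  m2 = 0 | (0 + 0) has moves ∅
  m3 = 0 | 0 has moves ∅
  m4 = c.0 | (d.0 + b.0) has moves ··b··> m6, ··c··> m7, ··d··> m6
  m5 = b.(0 + 0) has moves ··b··> m8
  m6 = c.0 | 0 has moves ··c··> m3
  m7 = 0 | (d.0 + b.0) has moves ··b··> m3, ··d··> m3
  m8 = 0 + 0 has moves ∅
Q's transition system — 9 states:
  n0 = b.(c.0 | d.0) + d.b.(0 + 0) + (c.0 | (0 + 0) + (b.0 + d.0) + (b.0 | (0 + 0) + b.(0 | 0))) has moves ··b··> n1, ··b··> n2, ··b··> n3, ··b··> n4, ··c··> n2, ··d··> n1, ··d··> n5
  n1 = 0 has moves ∅
  n2 = 0 | (0 + 0) has moves ∅
  n3 = 0 | 0 has moves ∅
  n4 = c.0 | d.0 has moves ··c··> n6, ··d··> n7
  n5 = b.(0 + 0) has moves ··b··> n8
  n6 = 0 | d.0 has moves ··d··> n3
  n7 = c.0 | 0 has moves ··c··> n3
  n8 = 0 + 0 has moves ∅
Coarsest stable partition (strong bisimilarity classes):
  B0 = {m0}
  B1 = {m1, m2, m3, m8, n1, n2, n3, n8}
  B2 = {m5, n5}
  B3 = {m4}
  B4 = {m7}
  B5 = {m6, n7}
  B6 = {n0}
  B7 = {n4}
  B8 = {n6}
m0 ∈ B0, n0 ∈ B6 → different blocks

P ≁ Q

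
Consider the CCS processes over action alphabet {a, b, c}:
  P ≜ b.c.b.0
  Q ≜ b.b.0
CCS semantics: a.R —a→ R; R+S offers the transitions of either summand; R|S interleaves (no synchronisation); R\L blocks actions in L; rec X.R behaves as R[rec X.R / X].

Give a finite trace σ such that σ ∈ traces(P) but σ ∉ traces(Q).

bc

Reachable graph of P (4 states):
  p0 = b.c.b.0 ⊢ =b=> p1
  p1 = c.b.0 ⊢ =c=> p2
  p2 = b.0 ⊢ =b=> p3
  p3 = 0 ⊢ ∅
Reachable graph of Q (3 states):
  q0 = b.b.0 ⊢ =b=> q1
  q1 = b.0 ⊢ =b=> q2
  q2 = 0 ⊢ ∅
Executing bc from P (initial set {p0}):
  after b @ step 1: {p1}
  after c @ step 2: {p2}
  ✓ P
Executing bc from Q (initial set {q0}):
  after b @ step 1: {q1}
  after c @ step 2: no successor for Q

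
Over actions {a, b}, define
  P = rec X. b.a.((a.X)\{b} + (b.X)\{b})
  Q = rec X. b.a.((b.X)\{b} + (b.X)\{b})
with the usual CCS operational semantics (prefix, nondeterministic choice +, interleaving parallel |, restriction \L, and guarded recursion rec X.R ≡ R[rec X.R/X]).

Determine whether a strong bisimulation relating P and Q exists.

NO

Reachable graph of P (4 states):
  s0 = rec X. b.a.((a.X)\{b} + (b.X)\{b}) has moves —b→ s1
  s1 = a.((a.(rec X. b.a.((a.X)\{b} + (b.X)\{b})))\{b} + (b.(rec X. b.a.((a.X)\{b} + (b.X)\{b})))\{b}) has moves —a→ s2
  s2 = (a.(rec X. b.a.((a.X)\{b} + (b.X)\{b})))\{b} + (b.(rec X. b.a.((a.X)\{b} + (b.X)\{b})))\{b} has moves —a→ s3
  s3 = (rec X. b.a.((a.X)\{b} + (b.X)\{b}))\{b} has moves deadlocked
Reachable graph of Q (3 states):
  t0 = rec X. b.a.((b.X)\{b} + (b.X)\{b}) has moves —b→ t1
  t1 = a.((b.(rec X. b.a.((b.X)\{b} + (b.X)\{b})))\{b} + (b.(rec X. b.a.((b.X)\{b} + (b.X)\{b})))\{b}) has moves —a→ t2
  t2 = (b.(rec X. b.a.((b.X)\{b} + (b.X)\{b})))\{b} + (b.(rec X. b.a.((b.X)\{b} + (b.X)\{b})))\{b} has moves deadlocked
Bisimilarity quotient blocks:
  B0 = {s0}
  B1 = {s1}
  B2 = {s2, t1}
  B3 = {s3, t2}
  B4 = {t0}
s0 ∈ B0, t0 ∈ B4 → different blocks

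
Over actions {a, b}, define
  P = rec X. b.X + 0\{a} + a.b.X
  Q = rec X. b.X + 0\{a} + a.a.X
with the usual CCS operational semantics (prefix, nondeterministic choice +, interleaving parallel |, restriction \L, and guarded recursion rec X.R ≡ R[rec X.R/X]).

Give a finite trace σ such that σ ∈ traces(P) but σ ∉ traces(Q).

Reachable graph of P (2 states):
  s0 = rec X. b.X + 0\{a} + a.b.X → =a=> s1, =b=> s0
  s1 = b.(rec X. b.X + 0\{a} + a.b.X) → =b=> s0
Reachable graph of Q (2 states):
  t0 = rec X. b.X + 0\{a} + a.a.X → =a=> t1, =b=> t0
  t1 = a.(rec X. b.X + 0\{a} + a.a.X) → =a=> t0
Run σ = ⟨ab⟩ on P: start {s0}
  step 1 (a): {s1}
  step 2 (b): {s0}
  ✓ P
Run σ = ⟨ab⟩ on Q: start {t0}
  step 1 (a): {t1}
  step 2 (b): ∅  — Q cannot continue

ab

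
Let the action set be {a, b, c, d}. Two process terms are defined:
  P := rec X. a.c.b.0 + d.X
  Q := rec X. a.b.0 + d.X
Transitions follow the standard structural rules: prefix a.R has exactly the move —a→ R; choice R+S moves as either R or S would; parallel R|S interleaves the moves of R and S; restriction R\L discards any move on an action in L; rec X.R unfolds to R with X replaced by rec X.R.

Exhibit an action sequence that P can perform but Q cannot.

P's transition system — 4 states:
  m0 = rec X. a.c.b.0 + d.X → -a-> m1, -d-> m0
  m1 = c.b.0 → -c-> m2
  m2 = b.0 → -b-> m3
  m3 = 0 → ·
Q's transition system — 3 states:
  n0 = rec X. a.b.0 + d.X → -a-> n1, -d-> n0
  n1 = b.0 → -b-> n2
  n2 = 0 → ·
Run σ = ⟨ac⟩ on P: start {m0}
  [1] a ⇒ {m1}
  [2] c ⇒ {m2}
  ✓ P
Run σ = ⟨ac⟩ on Q: start {n0}
  [1] a ⇒ {n1}
  [2] c ⇒ ∅ (Q stuck)

ac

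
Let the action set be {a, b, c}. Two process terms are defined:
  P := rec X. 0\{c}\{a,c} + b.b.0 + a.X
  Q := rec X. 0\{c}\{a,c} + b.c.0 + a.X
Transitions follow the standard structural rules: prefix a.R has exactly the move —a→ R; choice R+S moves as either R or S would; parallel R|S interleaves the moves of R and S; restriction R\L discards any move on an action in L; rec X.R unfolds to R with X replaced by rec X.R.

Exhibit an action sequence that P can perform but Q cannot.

LTS(P): 3 reachable states
  p0 = rec X. 0\{c}\{a,c} + b.b.0 + a.X | --a--▸ p0, --b--▸ p1
  p1 = b.0 | --b--▸ p2
  p2 = 0 | (no moves)
LTS(Q): 3 reachable states
  q0 = rec X. 0\{c}\{a,c} + b.c.0 + a.X | --a--▸ q0, --b--▸ q1
  q1 = c.0 | --c--▸ q2
  q2 = 0 | (no moves)
Run σ = ⟨bb⟩ on P: start {p0}
  step 1 (b): {p1}
  step 2 (b): {p2}
  ✓ P
Run σ = ⟨bb⟩ on Q: start {q0}
  step 1 (b): {q1}
  step 2 (b): ∅  — Q cannot continue

bb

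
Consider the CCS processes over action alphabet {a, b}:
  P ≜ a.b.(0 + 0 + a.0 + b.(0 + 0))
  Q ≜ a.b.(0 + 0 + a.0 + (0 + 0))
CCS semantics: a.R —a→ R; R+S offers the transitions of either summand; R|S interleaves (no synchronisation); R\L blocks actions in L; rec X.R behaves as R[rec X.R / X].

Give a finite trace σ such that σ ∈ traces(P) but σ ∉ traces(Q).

LTS(P): 5 reachable states
  p0 = a.b.(0 + 0 + a.0 + b.(0 + 0)) | --a--▸ p1
  p1 = b.(0 + 0 + a.0 + b.(0 + 0)) | --b--▸ p2
  p2 = 0 + 0 + a.0 + b.(0 + 0) | --a--▸ p3, --b--▸ p4
  p3 = 0 | stopped
  p4 = 0 + 0 | stopped
LTS(Q): 4 reachable states
  q0 = a.b.(0 + 0 + a.0 + (0 + 0)) | --a--▸ q1
  q1 = b.(0 + 0 + a.0 + (0 + 0)) | --b--▸ q2
  q2 = 0 + 0 + a.0 + (0 + 0) | --a--▸ q3
  q3 = 0 | stopped
Run σ = ⟨abb⟩ on P: start {p0}
  [1] a ⇒ {p1}
  [2] b ⇒ {p2}
  [3] b ⇒ {p4}
  ✓ P
Run σ = ⟨abb⟩ on Q: start {q0}
  [1] a ⇒ {q1}
  [2] b ⇒ {q2}
  [3] b ⇒ ∅ (Q stuck)

abb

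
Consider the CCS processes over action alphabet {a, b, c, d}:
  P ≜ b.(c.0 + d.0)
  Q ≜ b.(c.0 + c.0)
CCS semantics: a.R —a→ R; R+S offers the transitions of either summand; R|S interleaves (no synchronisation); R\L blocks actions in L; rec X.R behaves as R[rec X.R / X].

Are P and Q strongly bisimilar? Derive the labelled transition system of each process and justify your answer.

LTS(P): 3 reachable states
  p0 = b.(c.0 + d.0) :: ··b··> p1
  p1 = c.0 + d.0 :: ··c··> p2, ··d··> p2
  p2 = 0 :: (no moves)
LTS(Q): 3 reachable states
  q0 = b.(c.0 + c.0) :: ··b··> q1
  q1 = c.0 + c.0 :: ··c··> q2
  q2 = 0 :: (no moves)
Coarsest stable partition (strong bisimilarity classes):
  B0 = {p0}
  B1 = {p1}
  B2 = {p2, q2}
  B3 = {q0}
  B4 = {q1}
p0 ∈ B0, q0 ∈ B3 → different blocks

P ≁ Q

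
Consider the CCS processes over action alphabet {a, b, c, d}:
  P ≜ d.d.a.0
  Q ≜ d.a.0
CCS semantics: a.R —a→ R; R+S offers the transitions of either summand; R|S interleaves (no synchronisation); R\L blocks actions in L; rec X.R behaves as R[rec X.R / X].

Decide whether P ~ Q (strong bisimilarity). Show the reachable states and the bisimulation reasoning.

LTS(P): 4 reachable states
  p0 = d.d.a.0 :: ··d··> p1
  p1 = d.a.0 :: ··d··> p2
  p2 = a.0 :: ··a··> p3
  p3 = 0 :: ∅
LTS(Q): 3 reachable states
  q0 = d.a.0 :: ··d··> q1
  q1 = a.0 :: ··a··> q2
  q2 = 0 :: ∅
Bisimilarity quotient blocks:
  B0 = {p0}
  B1 = {p1, q0}
  B2 = {p2, q1}
  B3 = {p3, q2}
p0 ∈ B0, q0 ∈ B1 → different blocks

NO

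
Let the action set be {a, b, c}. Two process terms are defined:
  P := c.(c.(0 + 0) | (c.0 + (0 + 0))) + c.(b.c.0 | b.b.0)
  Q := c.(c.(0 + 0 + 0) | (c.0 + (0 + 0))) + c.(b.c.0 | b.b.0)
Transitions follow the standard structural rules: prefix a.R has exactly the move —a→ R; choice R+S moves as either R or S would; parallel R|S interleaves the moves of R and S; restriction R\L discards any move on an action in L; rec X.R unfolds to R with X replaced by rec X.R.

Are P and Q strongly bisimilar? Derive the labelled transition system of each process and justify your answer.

bisimilar

P's transition system — 14 states:
  m0 = c.(c.(0 + 0) | (c.0 + (0 + 0))) + c.(b.c.0 | b.b.0) ⊢ -c-> m1, -c-> m2
  m1 = b.c.0 | b.b.0 ⊢ -b-> m3, -b-> m4
  m2 = c.(0 + 0) | (c.0 + (0 + 0)) ⊢ -c-> m5, -c-> m6
  m3 = b.c.0 | b.0 ⊢ -b-> m7, -b-> m8
  m4 = c.0 | b.b.0 ⊢ -b-> m8, -c-> m9
  m5 = (0 + 0) | (c.0 + (0 + 0)) ⊢ -c-> m10
  m6 = c.(0 + 0) | 0 ⊢ -c-> m10
  m7 = b.c.0 | 0 ⊢ -b-> m11
  m8 = c.0 | b.0 ⊢ -b-> m11, -c-> m12
  m9 = 0 | b.b.0 ⊢ -b-> m12
  m10 = (0 + 0) | 0 ⊢ stopped
  m11 = c.0 | 0 ⊢ -c-> m13
  m12 = 0 | b.0 ⊢ -b-> m13
  m13 = 0 | 0 ⊢ stopped
Q's transition system — 14 states:
  n0 = c.(c.(0 + 0 + 0) | (c.0 + (0 + 0))) + c.(b.c.0 | b.b.0) ⊢ -c-> n1, -c-> n2
  n1 = b.c.0 | b.b.0 ⊢ -b-> n3, -b-> n4
  n2 = c.(0 + 0 + 0) | (c.0 + (0 + 0)) ⊢ -c-> n5, -c-> n6
  n3 = b.c.0 | b.0 ⊢ -b-> n7, -b-> n8
  n4 = c.0 | b.b.0 ⊢ -b-> n8, -c-> n9
  n5 = (0 + 0 + 0) | (c.0 + (0 + 0)) ⊢ -c-> n10
  n6 = c.(0 + 0 + 0) | 0 ⊢ -c-> n10
  n7 = b.c.0 | 0 ⊢ -b-> n11
  n8 = c.0 | b.0 ⊢ -b-> n11, -c-> n12
  n9 = 0 | b.b.0 ⊢ -b-> n12
  n10 = (0 + 0 + 0) | 0 ⊢ stopped
  n11 = c.0 | 0 ⊢ -c-> n13
  n12 = 0 | b.0 ⊢ -b-> n13
  n13 = 0 | 0 ⊢ stopped
Coarsest stable partition (strong bisimilarity classes):
  B0 = {m0, n0}
  B1 = {m1, n1}
  B2 = {m4, n4}
  B3 = {m9, n9}
  B4 = {m12, n12}
  B5 = {m10, m13, n10, n13}
  B6 = {m8, n8}
  B7 = {m11, m5, m6, n11, n5, n6}
  B8 = {m3, n3}
  B9 = {m7, n7}
  B10 = {m2, n2}
m0 ∈ B0, n0 ∈ B0 → same block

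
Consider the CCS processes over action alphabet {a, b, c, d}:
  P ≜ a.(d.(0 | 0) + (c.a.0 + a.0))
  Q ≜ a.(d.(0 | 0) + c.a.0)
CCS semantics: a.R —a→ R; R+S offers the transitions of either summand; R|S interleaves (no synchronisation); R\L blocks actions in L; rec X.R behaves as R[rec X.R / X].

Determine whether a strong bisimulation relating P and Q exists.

not bisimilar

LTS(P): 5 reachable states
  u0 = a.(d.(0 | 0) + (c.a.0 + a.0)) has moves --a--▸ u1
  u1 = d.(0 | 0) + (c.a.0 + a.0) has moves --a--▸ u2, --c--▸ u3, --d--▸ u4
  u2 = 0 has moves ∅
  u3 = a.0 has moves --a--▸ u2
  u4 = 0 | 0 has moves ∅
LTS(Q): 5 reachable states
  v0 = a.(d.(0 | 0) + c.a.0) has moves --a--▸ v1
  v1 = d.(0 | 0) + c.a.0 has moves --c--▸ v2, --d--▸ v3
  v2 = a.0 has moves --a--▸ v4
  v3 = 0 | 0 has moves ∅
  v4 = 0 has moves ∅
Bisimilarity quotient blocks:
  B0 = {u0}
  B1 = {u1}
  B2 = {u2, u4, v3, v4}
  B3 = {u3, v2}
  B4 = {v0}
  B5 = {v1}
u0 ∈ B0, v0 ∈ B4 → different blocks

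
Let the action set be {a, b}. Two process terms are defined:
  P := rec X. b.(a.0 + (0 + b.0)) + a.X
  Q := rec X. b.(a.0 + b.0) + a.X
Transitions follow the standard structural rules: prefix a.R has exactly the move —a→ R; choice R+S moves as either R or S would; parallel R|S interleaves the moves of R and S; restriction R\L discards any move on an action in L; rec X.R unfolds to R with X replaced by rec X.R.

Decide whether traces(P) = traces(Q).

trace-equivalent

P's transition system — 3 states:
  m0 = rec X. b.(a.0 + (0 + b.0)) + a.X ⊢ --a--▸ m0, --b--▸ m1
  m1 = a.0 + (0 + b.0) ⊢ --a--▸ m2, --b--▸ m2
  m2 = 0 ⊢ stopped
Q's transition system — 3 states:
  n0 = rec X. b.(a.0 + b.0) + a.X ⊢ --a--▸ n0, --b--▸ n1
  n1 = a.0 + b.0 ⊢ --a--▸ n2, --b--▸ n2
  n2 = 0 ⊢ stopped
Bisimilarity quotient blocks:
  B0 = {m0, n0}
  B1 = {m1, n1}
  B2 = {m2, n2}
m0 ∈ B0, n0 ∈ B0 → same block
Bisimilar ⇒ trace-equivalent.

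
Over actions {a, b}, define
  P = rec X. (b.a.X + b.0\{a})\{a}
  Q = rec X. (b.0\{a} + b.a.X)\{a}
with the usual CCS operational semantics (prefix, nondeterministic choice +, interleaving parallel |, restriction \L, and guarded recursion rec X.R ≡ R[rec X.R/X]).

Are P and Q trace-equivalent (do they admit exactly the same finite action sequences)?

P's transition system — 3 states:
  p0 = rec X. (b.a.X + b.0\{a})\{a} | -b-> p1, -b-> p2
  p1 = (a.(rec X. (b.a.X + b.0\{a})\{a}))\{a} | deadlocked
  p2 = 0\{a}\{a} | deadlocked
Q's transition system — 3 states:
  q0 = rec X. (b.0\{a} + b.a.X)\{a} | -b-> q1, -b-> q2
  q1 = (a.(rec X. (b.0\{a} + b.a.X)\{a}))\{a} | deadlocked
  q2 = 0\{a}\{a} | deadlocked
Coarsest stable partition (strong bisimilarity classes):
  B0 = {p0, q0}
  B1 = {p1, p2, q1, q2}
p0 ∈ B0, q0 ∈ B0 → same block
Bisimilar ⇒ trace-equivalent.

traces(P) = traces(Q)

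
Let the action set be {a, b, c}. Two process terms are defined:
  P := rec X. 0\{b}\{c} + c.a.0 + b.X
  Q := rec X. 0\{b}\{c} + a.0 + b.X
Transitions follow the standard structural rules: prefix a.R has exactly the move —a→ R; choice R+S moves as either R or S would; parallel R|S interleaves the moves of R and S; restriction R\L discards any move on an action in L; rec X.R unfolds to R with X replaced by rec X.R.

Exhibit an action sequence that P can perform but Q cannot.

P's transition system — 3 states:
  s0 = rec X. 0\{b}\{c} + c.a.0 + b.X has moves -b-> s0, -c-> s1
  s1 = a.0 has moves -a-> s2
  s2 = 0 has moves (no moves)
Q's transition system — 2 states:
  t0 = rec X. 0\{b}\{c} + a.0 + b.X has moves -a-> t1, -b-> t0
  t1 = 0 has moves (no moves)
Executing c from P (initial set {s0}):
  after c @ step 1: {s1}
  ✓ P
Executing c from Q (initial set {t0}):
  after c @ step 1: ∅ (Q stuck)

c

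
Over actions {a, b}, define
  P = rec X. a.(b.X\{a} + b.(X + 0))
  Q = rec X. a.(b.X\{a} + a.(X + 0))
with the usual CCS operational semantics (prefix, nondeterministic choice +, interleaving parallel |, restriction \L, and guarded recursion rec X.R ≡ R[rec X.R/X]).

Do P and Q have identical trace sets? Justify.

NO — witness ⟨aba⟩

Reachable graph of P (4 states):
  u0 = rec X. a.(b.X\{a} + b.(X + 0)) | -a-> u1
  u1 = b.(rec X. a.(b.X\{a} + b.(X + 0)))\{a} + b.((rec X. a.(b.X\{a} + b.(X + 0))) + 0) | -b-> u2, -b-> u3
  u2 = (rec X. a.(b.X\{a} + b.(X + 0))) + 0 | -a-> u1
  u3 = (rec X. a.(b.X\{a} + b.(X + 0)))\{a} | (no moves)
Reachable graph of Q (4 states):
  v0 = rec X. a.(b.X\{a} + a.(X + 0)) | -a-> v1
  v1 = b.(rec X. a.(b.X\{a} + a.(X + 0)))\{a} + a.((rec X. a.(b.X\{a} + a.(X + 0))) + 0) | -a-> v2, -b-> v3
  v2 = (rec X. a.(b.X\{a} + a.(X + 0))) + 0 | -a-> v1
  v3 = (rec X. a.(b.X\{a} + a.(X + 0)))\{a} | (no moves)
Trace ⟨aba⟩ through P, begin at {u0}:
  [1] a ⇒ {u1}
  [2] b ⇒ {u2, u3}
  [3] a ⇒ {u1}
  P completes σ.
Trace ⟨aba⟩ through Q, begin at {v0}:
  [1] a ⇒ {v1}
  [2] b ⇒ {v3}
  [3] a ⇒ ∅  — Q cannot continue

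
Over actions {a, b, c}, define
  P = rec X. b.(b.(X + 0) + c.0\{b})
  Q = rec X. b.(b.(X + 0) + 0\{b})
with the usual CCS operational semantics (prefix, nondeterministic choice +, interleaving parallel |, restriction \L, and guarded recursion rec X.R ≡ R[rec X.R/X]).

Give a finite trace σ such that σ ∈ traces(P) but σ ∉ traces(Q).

bc

P's transition system — 4 states:
  u0 = rec X. b.(b.(X + 0) + c.0\{b}) → ··b··> u1
  u1 = b.((rec X. b.(b.(X + 0) + c.0\{b})) + 0) + c.0\{b} → ··b··> u2, ··c··> u3
  u2 = (rec X. b.(b.(X + 0) + c.0\{b})) + 0 → ··b··> u1
  u3 = 0\{b} → deadlocked
Q's transition system — 3 states:
  v0 = rec X. b.(b.(X + 0) + 0\{b}) → ··b··> v1
  v1 = b.((rec X. b.(b.(X + 0) + 0\{b})) + 0) + 0\{b} → ··b··> v2
  v2 = (rec X. b.(b.(X + 0) + 0\{b})) + 0 → ··b··> v1
Executing bc from P (initial set {u0}):
  [1] b ⇒ {u1}
  [2] c ⇒ {u3}
  P completes σ.
Executing bc from Q (initial set {v0}):
  [1] b ⇒ {v1}
  [2] c ⇒ no successor for Q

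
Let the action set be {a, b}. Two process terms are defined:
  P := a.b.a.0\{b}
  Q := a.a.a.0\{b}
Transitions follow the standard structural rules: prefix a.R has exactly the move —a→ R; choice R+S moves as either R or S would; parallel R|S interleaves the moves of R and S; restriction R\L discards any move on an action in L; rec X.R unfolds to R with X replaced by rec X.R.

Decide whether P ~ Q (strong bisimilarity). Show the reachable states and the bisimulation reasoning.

not bisimilar

P's transition system — 4 states:
  u0 = a.b.a.0\{b} → =a=> u1
  u1 = b.a.0\{b} → =b=> u2
  u2 = a.0\{b} → =a=> u3
  u3 = 0\{b} → (no moves)
Q's transition system — 4 states:
  v0 = a.a.a.0\{b} → =a=> v1
  v1 = a.a.0\{b} → =a=> v2
  v2 = a.0\{b} → =a=> v3
  v3 = 0\{b} → (no moves)
Coarsest stable partition (strong bisimilarity classes):
  B0 = {u0}
  B1 = {u1}
  B2 = {u2, v2}
  B3 = {u3, v3}
  B4 = {v0}
  B5 = {v1}
u0 ∈ B0, v0 ∈ B4 → different blocks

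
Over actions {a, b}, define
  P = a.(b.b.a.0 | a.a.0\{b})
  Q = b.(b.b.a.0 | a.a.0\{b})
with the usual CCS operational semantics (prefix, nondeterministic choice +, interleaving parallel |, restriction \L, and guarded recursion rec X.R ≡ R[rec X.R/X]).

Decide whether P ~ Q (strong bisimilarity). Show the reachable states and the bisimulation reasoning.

not bisimilar

Reachable graph of P (13 states):
  u0 = a.(b.b.a.0 | a.a.0\{b}) has moves =a=> u1
  u1 = b.b.a.0 | a.a.0\{b} has moves =a=> u2, =b=> u3
  u2 = b.b.a.0 | a.0\{b} has moves =a=> u4, =b=> u5
  u3 = b.a.0 | a.a.0\{b} has moves =a=> u5, =b=> u6
  u4 = b.b.a.0 | 0\{b} has moves =b=> u7
  u5 = b.a.0 | a.0\{b} has moves =a=> u7, =b=> u8
  u6 = a.0 | a.a.0\{b} has moves =a=> u8, =a=> u9
  u7 = b.a.0 | 0\{b} has moves =b=> u10
  u8 = a.0 | a.0\{b} has moves =a=> u10, =a=> u11
  u9 = 0 | a.a.0\{b} has moves =a=> u11
  u10 = a.0 | 0\{b} has moves =a=> u12
  u11 = 0 | a.0\{b} has moves =a=> u12
  u12 = 0 | 0\{b} has moves (no moves)
Reachable graph of Q (13 states):
  v0 = b.(b.b.a.0 | a.a.0\{b}) has moves =b=> v1
  v1 = b.b.a.0 | a.a.0\{b} has moves =a=> v2, =b=> v3
  v2 = b.b.a.0 | a.0\{b} has moves =a=> v4, =b=> v5
  v3 = b.a.0 | a.a.0\{b} has moves =a=> v5, =b=> v6
  v4 = b.b.a.0 | 0\{b} has moves =b=> v7
  v5 = b.a.0 | a.0\{b} has moves =a=> v7, =b=> v8
  v6 = a.0 | a.a.0\{b} has moves =a=> v8, =a=> v9
  v7 = b.a.0 | 0\{b} has moves =b=> v10
  v8 = a.0 | a.0\{b} has moves =a=> v10, =a=> v11
  v9 = 0 | a.a.0\{b} has moves =a=> v11
  v10 = a.0 | 0\{b} has moves =a=> v12
  v11 = 0 | a.0\{b} has moves =a=> v12
  v12 = 0 | 0\{b} has moves (no moves)
Coarsest stable partition (strong bisimilarity classes):
  B0 = {u0}
  B1 = {u1, v1}
  B2 = {u2, v2}
  B3 = {u5, v5}
  B4 = {u7, v7}
  B5 = {u10, u11, v10, v11}
  B6 = {u12, v12}
  B7 = {u8, u9, v8, v9}
  B8 = {u4, v4}
  B9 = {u3, v3}
  B10 = {u6, v6}
  B11 = {v0}
u0 ∈ B0, v0 ∈ B11 → different blocks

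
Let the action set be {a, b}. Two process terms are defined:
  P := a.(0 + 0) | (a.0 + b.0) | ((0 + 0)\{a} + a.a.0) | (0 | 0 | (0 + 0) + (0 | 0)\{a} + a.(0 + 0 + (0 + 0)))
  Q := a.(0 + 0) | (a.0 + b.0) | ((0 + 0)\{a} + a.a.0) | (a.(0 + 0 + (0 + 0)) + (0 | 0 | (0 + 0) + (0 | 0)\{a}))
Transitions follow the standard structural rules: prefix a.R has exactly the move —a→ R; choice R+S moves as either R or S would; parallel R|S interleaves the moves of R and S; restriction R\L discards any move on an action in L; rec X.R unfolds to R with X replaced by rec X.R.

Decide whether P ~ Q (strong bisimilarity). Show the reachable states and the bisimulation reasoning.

YES

P's transition system — 24 states:
  u0 = a.(0 + 0) | (a.0 + b.0) | ((0 + 0)\{a} + a.a.0) | (0 | 0 | (0 + 0) + (0 | 0)\{a} + a.(0 + 0 + (0 + 0))) :: -a-> u1, -a-> u2, -a-> u3, -a-> u4, -b-> u4
  u1 = (0 + 0) | (a.0 + b.0) | ((0 + 0)\{a} + a.a.0) | (0 | 0 | (0 + 0) + (0 | 0)\{a} + a.(0 + 0 + (0 + 0))) :: -a-> u5, -a-> u6, -a-> u7, -b-> u7
  u2 = a.(0 + 0) | (a.0 + b.0) | ((0 + 0)\{a} + a.a.0) | (0 + 0 + (0 + 0)) :: -a-> u5, -a-> u8, -a-> u9, -b-> u9
  u3 = a.(0 + 0) | (a.0 + b.0) | a.0 | (0 | 0 | (0 + 0) + (0 | 0)\{a} + a.(0 + 0 + (0 + 0))) :: -a-> u10, -a-> u11, -a-> u6, -a-> u8, -b-> u11
  u4 = a.(0 + 0) | 0 | ((0 + 0)\{a} + a.a.0) | (0 | 0 | (0 + 0) + (0 | 0)\{a} + a.(0 + 0 + (0 + 0))) :: -a-> u11, -a-> u7, -a-> u9
  u5 = (0 + 0) | (a.0 + b.0) | ((0 + 0)\{a} + a.a.0) | (0 + 0 + (0 + 0)) :: -a-> u12, -a-> u13, -b-> u13
  u6 = (0 + 0) | (a.0 + b.0) | a.0 | (0 | 0 | (0 + 0) + (0 | 0)\{a} + a.(0 + 0 + (0 + 0))) :: -a-> u12, -a-> u14, -a-> u15, -b-> u15
  u7 = (0 + 0) | 0 | ((0 + 0)\{a} + a.a.0) | (0 | 0 | (0 + 0) + (0 | 0)\{a} + a.(0 + 0 + (0 + 0))) :: -a-> u13, -a-> u15
  u8 = a.(0 + 0) | (a.0 + b.0) | a.0 | (0 + 0 + (0 + 0)) :: -a-> u12, -a-> u16, -a-> u17, -b-> u17
  u9 = a.(0 + 0) | 0 | ((0 + 0)\{a} + a.a.0) | (0 + 0 + (0 + 0)) :: -a-> u13, -a-> u17
  u10 = a.(0 + 0) | (a.0 + b.0) | 0 | (0 | 0 | (0 + 0) + (0 | 0)\{a} + a.(0 + 0 + (0 + 0))) :: -a-> u14, -a-> u16, -a-> u18, -b-> u18
  u11 = a.(0 + 0) | 0 | a.0 | (0 | 0 | (0 + 0) + (0 | 0)\{a} + a.(0 + 0 + (0 + 0))) :: -a-> u15, -a-> u17, -a-> u18
  u12 = (0 + 0) | (a.0 + b.0) | a.0 | (0 + 0 + (0 + 0)) :: -a-> u19, -a-> u20, -b-> u20
  u13 = (0 + 0) | 0 | ((0 + 0)\{a} + a.a.0) | (0 + 0 + (0 + 0)) :: -a-> u20
  u14 = (0 + 0) | (a.0 + b.0) | 0 | (0 | 0 | (0 + 0) + (0 | 0)\{a} + a.(0 + 0 + (0 + 0))) :: -a-> u19, -a-> u21, -b-> u21
  u15 = (0 + 0) | 0 | a.0 | (0 | 0 | (0 + 0) + (0 | 0)\{a} + a.(0 + 0 + (0 + 0))) :: -a-> u20, -a-> u21
  u16 = a.(0 + 0) | (a.0 + b.0) | 0 | (0 + 0 + (0 + 0)) :: -a-> u19, -a-> u22, -b-> u22
  u17 = a.(0 + 0) | 0 | a.0 | (0 + 0 + (0 + 0)) :: -a-> u20, -a-> u22
  u18 = a.(0 + 0) | 0 | 0 | (0 | 0 | (0 + 0) + (0 | 0)\{a} + a.(0 + 0 + (0 + 0))) :: -a-> u21, -a-> u22
  u19 = (0 + 0) | (a.0 + b.0) | 0 | (0 + 0 + (0 + 0)) :: -a-> u23, -b-> u23
  u20 = (0 + 0) | 0 | a.0 | (0 + 0 + (0 + 0)) :: -a-> u23
  u21 = (0 + 0) | 0 | 0 | (0 | 0 | (0 + 0) + (0 | 0)\{a} + a.(0 + 0 + (0 + 0))) :: -a-> u23
  u22 = a.(0 + 0) | 0 | 0 | (0 + 0 + (0 + 0)) :: -a-> u23
  u23 = (0 + 0) | 0 | 0 | (0 + 0 + (0 + 0)) :: (no moves)
Q's transition system — 24 states:
  v0 = a.(0 + 0) | (a.0 + b.0) | ((0 + 0)\{a} + a.a.0) | (a.(0 + 0 + (0 + 0)) + (0 | 0 | (0 + 0) + (0 | 0)\{a})) :: -a-> v1, -a-> v2, -a-> v3, -a-> v4, -b-> v4
  v1 = (0 + 0) | (a.0 + b.0) | ((0 + 0)\{a} + a.a.0) | (a.(0 + 0 + (0 + 0)) + (0 | 0 | (0 + 0) + (0 | 0)\{a})) :: -a-> v5, -a-> v6, -a-> v7, -b-> v7
  v2 = a.(0 + 0) | (a.0 + b.0) | ((0 + 0)\{a} + a.a.0) | (0 + 0 + (0 + 0)) :: -a-> v5, -a-> v8, -a-> v9, -b-> v9
  v3 = a.(0 + 0) | (a.0 + b.0) | a.0 | (a.(0 + 0 + (0 + 0)) + (0 | 0 | (0 + 0) + (0 | 0)\{a})) :: -a-> v10, -a-> v11, -a-> v6, -a-> v8, -b-> v11
  v4 = a.(0 + 0) | 0 | ((0 + 0)\{a} + a.a.0) | (a.(0 + 0 + (0 + 0)) + (0 | 0 | (0 + 0) + (0 | 0)\{a})) :: -a-> v11, -a-> v7, -a-> v9
  v5 = (0 + 0) | (a.0 + b.0) | ((0 + 0)\{a} + a.a.0) | (0 + 0 + (0 + 0)) :: -a-> v12, -a-> v13, -b-> v13
  v6 = (0 + 0) | (a.0 + b.0) | a.0 | (a.(0 + 0 + (0 + 0)) + (0 | 0 | (0 + 0) + (0 | 0)\{a})) :: -a-> v12, -a-> v14, -a-> v15, -b-> v15
  v7 = (0 + 0) | 0 | ((0 + 0)\{a} + a.a.0) | (a.(0 + 0 + (0 + 0)) + (0 | 0 | (0 + 0) + (0 | 0)\{a})) :: -a-> v13, -a-> v15
  v8 = a.(0 + 0) | (a.0 + b.0) | a.0 | (0 + 0 + (0 + 0)) :: -a-> v12, -a-> v16, -a-> v17, -b-> v17
  v9 = a.(0 + 0) | 0 | ((0 + 0)\{a} + a.a.0) | (0 + 0 + (0 + 0)) :: -a-> v13, -a-> v17
  v10 = a.(0 + 0) | (a.0 + b.0) | 0 | (a.(0 + 0 + (0 + 0)) + (0 | 0 | (0 + 0) + (0 | 0)\{a})) :: -a-> v14, -a-> v16, -a-> v18, -b-> v18
  v11 = a.(0 + 0) | 0 | a.0 | (a.(0 + 0 + (0 + 0)) + (0 | 0 | (0 + 0) + (0 | 0)\{a})) :: -a-> v15, -a-> v17, -a-> v18
  v12 = (0 + 0) | (a.0 + b.0) | a.0 | (0 + 0 + (0 + 0)) :: -a-> v19, -a-> v20, -b-> v20
  v13 = (0 + 0) | 0 | ((0 + 0)\{a} + a.a.0) | (0 + 0 + (0 + 0)) :: -a-> v20
  v14 = (0 + 0) | (a.0 + b.0) | 0 | (a.(0 + 0 + (0 + 0)) + (0 | 0 | (0 + 0) + (0 | 0)\{a})) :: -a-> v19, -a-> v21, -b-> v21
  v15 = (0 + 0) | 0 | a.0 | (a.(0 + 0 + (0 + 0)) + (0 | 0 | (0 + 0) + (0 | 0)\{a})) :: -a-> v20, -a-> v21
  v16 = a.(0 + 0) | (a.0 + b.0) | 0 | (0 + 0 + (0 + 0)) :: -a-> v19, -a-> v22, -b-> v22
  v17 = a.(0 + 0) | 0 | a.0 | (0 + 0 + (0 + 0)) :: -a-> v20, -a-> v22
  v18 = a.(0 + 0) | 0 | 0 | (a.(0 + 0 + (0 + 0)) + (0 | 0 | (0 + 0) + (0 | 0)\{a})) :: -a-> v21, -a-> v22
  v19 = (0 + 0) | (a.0 + b.0) | 0 | (0 + 0 + (0 + 0)) :: -a-> v23, -b-> v23
  v20 = (0 + 0) | 0 | a.0 | (0 + 0 + (0 + 0)) :: -a-> v23
  v21 = (0 + 0) | 0 | 0 | (a.(0 + 0 + (0 + 0)) + (0 | 0 | (0 + 0) + (0 | 0)\{a})) :: -a-> v23
  v22 = a.(0 + 0) | 0 | 0 | (0 + 0 + (0 + 0)) :: -a-> v23
  v23 = (0 + 0) | 0 | 0 | (0 + 0 + (0 + 0)) :: (no moves)
Partition-refinement fixed point:
  B0 = {u0, v0}
  B1 = {u4, v4}
  B2 = {u11, u7, u9, v11, v7, v9}
  B3 = {u13, u15, u17, u18, v13, v15, v17, v18}
  B4 = {u20, u21, u22, v20, v21, v22}
  B5 = {u23, v23}
  B6 = {u1, u2, u3, v1, v2, v3}
  B7 = {u10, u5, u6, u8, v10, v5, v6, v8}
  B8 = {u12, u14, u16, v12, v14, v16}
  B9 = {u19, v19}
u0 ∈ B0, v0 ∈ B0 → same block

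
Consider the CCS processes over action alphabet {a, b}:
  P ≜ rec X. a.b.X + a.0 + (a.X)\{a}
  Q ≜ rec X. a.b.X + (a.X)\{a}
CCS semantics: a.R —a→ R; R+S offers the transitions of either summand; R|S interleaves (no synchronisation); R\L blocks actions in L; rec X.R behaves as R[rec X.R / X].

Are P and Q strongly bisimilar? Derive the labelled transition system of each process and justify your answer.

P's transition system — 3 states:
  m0 = rec X. a.b.X + a.0 + (a.X)\{a} → --a--▸ m1, --a--▸ m2
  m1 = 0 → ∅
  m2 = b.(rec X. a.b.X + a.0 + (a.X)\{a}) → --b--▸ m0
Q's transition system — 2 states:
  n0 = rec X. a.b.X + (a.X)\{a} → --a--▸ n1
  n1 = b.(rec X. a.b.X + (a.X)\{a}) → --b--▸ n0
Partition-refinement fixed point:
  B0 = {m0}
  B1 = {m1}
  B2 = {m2}
  B3 = {n0}
  B4 = {n1}
m0 ∈ B0, n0 ∈ B3 → different blocks

not bisimilar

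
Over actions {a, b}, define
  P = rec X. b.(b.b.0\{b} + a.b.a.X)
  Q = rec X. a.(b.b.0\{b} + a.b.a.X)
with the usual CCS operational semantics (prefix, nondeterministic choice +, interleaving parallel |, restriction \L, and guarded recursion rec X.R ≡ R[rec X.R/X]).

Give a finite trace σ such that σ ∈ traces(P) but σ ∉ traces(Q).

LTS(P): 6 reachable states
  s0 = rec X. b.(b.b.0\{b} + a.b.a.X) :: -b-> s1
  s1 = b.b.0\{b} + a.b.a.(rec X. b.(b.b.0\{b} + a.b.a.X)) :: -a-> s2, -b-> s3
  s2 = b.a.(rec X. b.(b.b.0\{b} + a.b.a.X)) :: -b-> s4
  s3 = b.0\{b} :: -b-> s5
  s4 = a.(rec X. b.(b.b.0\{b} + a.b.a.X)) :: -a-> s0
  s5 = 0\{b} :: (no moves)
LTS(Q): 6 reachable states
  t0 = rec X. a.(b.b.0\{b} + a.b.a.X) :: -a-> t1
  t1 = b.b.0\{b} + a.b.a.(rec X. a.(b.b.0\{b} + a.b.a.X)) :: -a-> t2, -b-> t3
  t2 = b.a.(rec X. a.(b.b.0\{b} + a.b.a.X)) :: -b-> t4
  t3 = b.0\{b} :: -b-> t5
  t4 = a.(rec X. a.(b.b.0\{b} + a.b.a.X)) :: -a-> t0
  t5 = 0\{b} :: (no moves)
Trace ⟨b⟩ through P, begin at {s0}:
  after b @ step 1: {s1}
  — P admits the full trace.
Trace ⟨b⟩ through Q, begin at {t0}:
  after b @ step 1: no successor for Q

b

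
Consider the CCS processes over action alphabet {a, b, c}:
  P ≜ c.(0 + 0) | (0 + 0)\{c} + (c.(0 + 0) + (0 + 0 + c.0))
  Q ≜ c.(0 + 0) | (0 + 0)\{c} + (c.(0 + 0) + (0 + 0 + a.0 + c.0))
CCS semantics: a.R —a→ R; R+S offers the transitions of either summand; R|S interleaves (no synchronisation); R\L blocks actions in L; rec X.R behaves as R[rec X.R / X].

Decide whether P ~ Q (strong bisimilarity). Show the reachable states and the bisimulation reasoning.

P's transition system — 4 states:
  u0 = c.(0 + 0) | (0 + 0)\{c} + (c.(0 + 0) + (0 + 0 + c.0)) | =c=> u1, =c=> u2, =c=> u3
  u1 = (0 + 0) | (0 + 0)\{c} | deadlocked
  u2 = 0 | deadlocked
  u3 = 0 + 0 | deadlocked
Q's transition system — 4 states:
  v0 = c.(0 + 0) | (0 + 0)\{c} + (c.(0 + 0) + (0 + 0 + a.0 + c.0)) | =a=> v1, =c=> v1, =c=> v2, =c=> v3
  v1 = 0 | deadlocked
  v2 = (0 + 0) | (0 + 0)\{c} | deadlocked
  v3 = 0 + 0 | deadlocked
Coarsest stable partition (strong bisimilarity classes):
  B0 = {u0}
  B1 = {u1, u2, u3, v1, v2, v3}
  B2 = {v0}
u0 ∈ B0, v0 ∈ B2 → different blocks

not bisimilar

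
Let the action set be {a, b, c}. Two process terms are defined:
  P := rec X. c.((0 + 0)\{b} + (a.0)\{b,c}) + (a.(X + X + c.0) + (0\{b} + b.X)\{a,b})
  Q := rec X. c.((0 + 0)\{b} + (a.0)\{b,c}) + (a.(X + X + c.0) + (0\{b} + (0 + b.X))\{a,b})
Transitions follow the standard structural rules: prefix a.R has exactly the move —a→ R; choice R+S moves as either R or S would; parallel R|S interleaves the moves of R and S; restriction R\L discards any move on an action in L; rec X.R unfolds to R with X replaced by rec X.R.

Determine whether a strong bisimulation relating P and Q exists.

P ~ Q

P's transition system — 5 states:
  m0 = rec X. c.((0 + 0)\{b} + (a.0)\{b,c}) + (a.(X + X + c.0) + (0\{b} + b.X)\{a,b}) has moves =a=> m1, =c=> m2
  m1 = (rec X. c.((0 + 0)\{b} + (a.0)\{b,c}) + (a.(X + X + c.0) + (0\{b} + b.X)\{a,b})) + (rec X. c.((0 + 0)\{b} + (a.0)\{b,c}) + (a.(X + X + c.0) + (0\{b} + b.X)\{a,b})) + c.0 has moves =a=> m1, =c=> m2, =c=> m3
  m2 = (0 + 0)\{b} + (a.0)\{b,c} has moves =a=> m4
  m3 = 0 has moves ·
  m4 = 0\{b,c} has moves ·
Q's transition system — 5 states:
  n0 = rec X. c.((0 + 0)\{b} + (a.0)\{b,c}) + (a.(X + X + c.0) + (0\{b} + (0 + b.X))\{a,b}) has moves =a=> n1, =c=> n2
  n1 = (rec X. c.((0 + 0)\{b} + (a.0)\{b,c}) + (a.(X + X + c.0) + (0\{b} + (0 + b.X))\{a,b})) + (rec X. c.((0 + 0)\{b} + (a.0)\{b,c}) + (a.(X + X + c.0) + (0\{b} + (0 + b.X))\{a,b})) + c.0 has moves =a=> n1, =c=> n2, =c=> n3
  n2 = (0 + 0)\{b} + (a.0)\{b,c} has moves =a=> n4
  n3 = 0 has moves ·
  n4 = 0\{b,c} has moves ·
Partition-refinement fixed point:
  B0 = {m0, n0}
  B1 = {m1, n1}
  B2 = {m2, n2}
  B3 = {m3, m4, n3, n4}
m0 ∈ B0, n0 ∈ B0 → same block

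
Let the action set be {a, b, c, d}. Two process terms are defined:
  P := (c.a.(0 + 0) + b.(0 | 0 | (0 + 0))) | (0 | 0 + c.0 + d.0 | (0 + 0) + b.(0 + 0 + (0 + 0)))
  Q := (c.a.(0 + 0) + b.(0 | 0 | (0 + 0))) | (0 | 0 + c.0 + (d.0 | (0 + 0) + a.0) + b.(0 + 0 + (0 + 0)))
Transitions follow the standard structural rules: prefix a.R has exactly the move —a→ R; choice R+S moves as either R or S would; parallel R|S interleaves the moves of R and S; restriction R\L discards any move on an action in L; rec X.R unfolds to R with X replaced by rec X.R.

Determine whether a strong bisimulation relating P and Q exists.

P's transition system — 16 states:
  m0 = (c.a.(0 + 0) + b.(0 | 0 | (0 + 0))) | (0 | 0 + c.0 + d.0 | (0 + 0) + b.(0 + 0 + (0 + 0))) ⊢ --b--▸ m1, --b--▸ m2, --c--▸ m3, --c--▸ m4, --d--▸ m5
  m1 = (c.a.(0 + 0) + b.(0 | 0 | (0 + 0))) | (0 + 0 + (0 + 0)) ⊢ --b--▸ m6, --c--▸ m7
  m2 = 0 | 0 | (0 + 0) | (0 | 0 + c.0 + d.0 | (0 + 0) + b.(0 + 0 + (0 + 0))) ⊢ --b--▸ m6, --c--▸ m8, --d--▸ m9
  m3 = (c.a.(0 + 0) + b.(0 | 0 | (0 + 0))) | 0 ⊢ --b--▸ m8, --c--▸ m10
  m4 = a.(0 + 0) | (0 | 0 + c.0 + d.0 | (0 + 0) + b.(0 + 0 + (0 + 0))) ⊢ --a--▸ m11, --b--▸ m7, --c--▸ m10, --d--▸ m12
  m5 = (c.a.(0 + 0) + b.(0 | 0 | (0 + 0))) | (0 | (0 + 0)) ⊢ --b--▸ m9, --c--▸ m12
  m6 = 0 | 0 | (0 + 0) | (0 + 0 + (0 + 0)) ⊢ ·
  m7 = a.(0 + 0) | (0 + 0 + (0 + 0)) ⊢ --a--▸ m13
  m8 = 0 | 0 | (0 + 0) | 0 ⊢ ·
  m9 = 0 | 0 | (0 + 0) | (0 | (0 + 0)) ⊢ ·
  m10 = a.(0 + 0) | 0 ⊢ --a--▸ m14
  m11 = (0 + 0) | (0 | 0 + c.0 + d.0 | (0 + 0) + b.(0 + 0 + (0 + 0))) ⊢ --b--▸ m13, --c--▸ m14, --d--▸ m15
  m12 = a.(0 + 0) | (0 | (0 + 0)) ⊢ --a--▸ m15
  m13 = (0 + 0) | (0 + 0 + (0 + 0)) ⊢ ·
  m14 = (0 + 0) | 0 ⊢ ·
  m15 = (0 + 0) | (0 | (0 + 0)) ⊢ ·
Q's transition system — 16 states:
  n0 = (c.a.(0 + 0) + b.(0 | 0 | (0 + 0))) | (0 | 0 + c.0 + (d.0 | (0 + 0) + a.0) + b.(0 + 0 + (0 + 0))) ⊢ --a--▸ n1, --b--▸ n2, --b--▸ n3, --c--▸ n1, --c--▸ n4, --d--▸ n5
  n1 = (c.a.(0 + 0) + b.(0 | 0 | (0 + 0))) | 0 ⊢ --b--▸ n6, --c--▸ n7
  n2 = (c.a.(0 + 0) + b.(0 | 0 | (0 + 0))) | (0 + 0 + (0 + 0)) ⊢ --b--▸ n8, --c--▸ n9
  n3 = 0 | 0 | (0 + 0) | (0 | 0 + c.0 + (d.0 | (0 + 0) + a.0) + b.(0 + 0 + (0 + 0))) ⊢ --a--▸ n6, --b--▸ n8, --c--▸ n6, --d--▸ n10
  n4 = a.(0 + 0) | (0 | 0 + c.0 + (d.0 | (0 + 0) + a.0) + b.(0 + 0 + (0 + 0))) ⊢ --a--▸ n11, --a--▸ n7, --b--▸ n9, --c--▸ n7, --d--▸ n12
  n5 = (c.a.(0 + 0) + b.(0 | 0 | (0 + 0))) | (0 | (0 + 0)) ⊢ --b--▸ n10, --c--▸ n12
  n6 = 0 | 0 | (0 + 0) | 0 ⊢ ·
  n7 = a.(0 + 0) | 0 ⊢ --a--▸ n13
  n8 = 0 | 0 | (0 + 0) | (0 + 0 + (0 + 0)) ⊢ ·
  n9 = a.(0 + 0) | (0 + 0 + (0 + 0)) ⊢ --a--▸ n14
  n10 = 0 | 0 | (0 + 0) | (0 | (0 + 0)) ⊢ ·
  n11 = (0 + 0) | (0 | 0 + c.0 + (d.0 | (0 + 0) + a.0) + b.(0 + 0 + (0 + 0))) ⊢ --a--▸ n13, --b--▸ n14, --c--▸ n13, --d--▸ n15
  n12 = a.(0 + 0) | (0 | (0 + 0)) ⊢ --a--▸ n15
  n13 = (0 + 0) | 0 ⊢ ·
  n14 = (0 + 0) | (0 + 0 + (0 + 0)) ⊢ ·
  n15 = (0 + 0) | (0 | (0 + 0)) ⊢ ·
Coarsest stable partition (strong bisimilarity classes):
  B0 = {m0}
  B1 = {m1, m3, m5, n1, n2, n5}
  B2 = {m10, m12, m7, n12, n7, n9}
  B3 = {m13, m14, m15, m6, m8, m9, n10, n13, n14, n15, n6, n8}
  B4 = {m4}
  B5 = {m11, m2}
  B6 = {n0}
  B7 = {n4}
  B8 = {n11, n3}
m0 ∈ B0, n0 ∈ B6 → different blocks

NO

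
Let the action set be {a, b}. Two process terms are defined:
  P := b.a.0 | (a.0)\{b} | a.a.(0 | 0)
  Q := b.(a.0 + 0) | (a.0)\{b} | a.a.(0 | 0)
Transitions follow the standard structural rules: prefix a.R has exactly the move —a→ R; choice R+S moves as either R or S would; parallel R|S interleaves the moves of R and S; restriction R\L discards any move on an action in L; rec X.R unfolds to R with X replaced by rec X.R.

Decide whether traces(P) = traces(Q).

traces(P) = traces(Q)

LTS(P): 18 reachable states
  u0 = b.a.0 | (a.0)\{b} | a.a.(0 | 0) | ··a··> u1, ··a··> u2, ··b··> u3
  u1 = b.a.0 | (a.0)\{b} | a.(0 | 0) | ··a··> u4, ··a··> u5, ··b··> u6
  u2 = b.a.0 | 0\{b} | a.a.(0 | 0) | ··a··> u5, ··b··> u7
  u3 = a.0 | (a.0)\{b} | a.a.(0 | 0) | ··a··> u6, ··a··> u7, ··a··> u8
  u4 = b.a.0 | (a.0)\{b} | (0 | 0) | ··a··> u9, ··b··> u10
  u5 = b.a.0 | 0\{b} | a.(0 | 0) | ··a··> u9, ··b··> u11
  u6 = a.0 | (a.0)\{b} | a.(0 | 0) | ··a··> u10, ··a··> u11, ··a··> u12
  u7 = a.0 | 0\{b} | a.a.(0 | 0) | ··a··> u11, ··a··> u13
  u8 = 0 | (a.0)\{b} | a.a.(0 | 0) | ··a··> u12, ··a··> u13
  u9 = b.a.0 | 0\{b} | (0 | 0) | ··b··> u14
  u10 = a.0 | (a.0)\{b} | (0 | 0) | ··a··> u14, ··a··> u15
  u11 = a.0 | 0\{b} | a.(0 | 0) | ··a··> u14, ··a··> u16
  u12 = 0 | (a.0)\{b} | a.(0 | 0) | ··a··> u15, ··a··> u16
  u13 = 0 | 0\{b} | a.a.(0 | 0) | ··a··> u16
  u14 = a.0 | 0\{b} | (0 | 0) | ··a··> u17
  u15 = 0 | (a.0)\{b} | (0 | 0) | ··a··> u17
  u16 = 0 | 0\{b} | a.(0 | 0) | ··a··> u17
  u17 = 0 | 0\{b} | (0 | 0) | (no moves)
LTS(Q): 18 reachable states
  v0 = b.(a.0 + 0) | (a.0)\{b} | a.a.(0 | 0) | ··a··> v1, ··a··> v2, ··b··> v3
  v1 = b.(a.0 + 0) | (a.0)\{b} | a.(0 | 0) | ··a··> v4, ··a··> v5, ··b··> v6
  v2 = b.(a.0 + 0) | 0\{b} | a.a.(0 | 0) | ··a··> v5, ··b··> v7
  v3 = (a.0 + 0) | (a.0)\{b} | a.a.(0 | 0) | ··a··> v6, ··a··> v7, ··a··> v8
  v4 = b.(a.0 + 0) | (a.0)\{b} | (0 | 0) | ··a··> v9, ··b··> v10
  v5 = b.(a.0 + 0) | 0\{b} | a.(0 | 0) | ··a··> v9, ··b··> v11
  v6 = (a.0 + 0) | (a.0)\{b} | a.(0 | 0) | ··a··> v10, ··a··> v11, ··a··> v12
  v7 = (a.0 + 0) | 0\{b} | a.a.(0 | 0) | ··a··> v11, ··a··> v13
  v8 = 0 | (a.0)\{b} | a.a.(0 | 0) | ··a··> v12, ··a··> v13
  v9 = b.(a.0 + 0) | 0\{b} | (0 | 0) | ··b··> v14
  v10 = (a.0 + 0) | (a.0)\{b} | (0 | 0) | ··a··> v14, ··a··> v15
  v11 = (a.0 + 0) | 0\{b} | a.(0 | 0) | ··a··> v14, ··a··> v16
  v12 = 0 | (a.0)\{b} | a.(0 | 0) | ··a··> v15, ··a··> v16
  v13 = 0 | 0\{b} | a.a.(0 | 0) | ··a··> v16
  v14 = (a.0 + 0) | 0\{b} | (0 | 0) | ··a··> v17
  v15 = 0 | (a.0)\{b} | (0 | 0) | ··a··> v17
  v16 = 0 | 0\{b} | a.(0 | 0) | ··a··> v17
  v17 = 0 | 0\{b} | (0 | 0) | (no moves)
Coarsest stable partition (strong bisimilarity classes):
  B0 = {u0, v0}
  B1 = {u1, u2, v1, v2}
  B2 = {u6, u7, u8, v6, v7, v8}
  B3 = {u10, u11, u12, u13, v10, v11, v12, v13}
  B4 = {u14, u15, u16, v14, v15, v16}
  B5 = {u17, v17}
  B6 = {u4, u5, v4, v5}
  B7 = {u9, v9}
  B8 = {u3, v3}
u0 ∈ B0, v0 ∈ B0 → same block
Bisimilar ⇒ trace-equivalent.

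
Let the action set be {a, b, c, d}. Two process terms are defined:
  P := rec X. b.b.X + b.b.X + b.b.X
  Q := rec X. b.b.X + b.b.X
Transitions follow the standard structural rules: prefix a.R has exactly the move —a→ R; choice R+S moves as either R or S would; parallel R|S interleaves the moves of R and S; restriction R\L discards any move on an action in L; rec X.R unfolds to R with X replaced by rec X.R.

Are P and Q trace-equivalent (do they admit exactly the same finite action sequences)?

trace-equivalent

Reachable graph of P (2 states):
  m0 = rec X. b.b.X + b.b.X + b.b.X → --b--▸ m1
  m1 = b.(rec X. b.b.X + b.b.X + b.b.X) → --b--▸ m0
Reachable graph of Q (2 states):
  n0 = rec X. b.b.X + b.b.X → --b--▸ n1
  n1 = b.(rec X. b.b.X + b.b.X) → --b--▸ n0
Bisimilarity quotient blocks:
  B0 = {m0, m1, n0, n1}
m0 ∈ B0, n0 ∈ B0 → same block
Bisimilar ⇒ trace-equivalent.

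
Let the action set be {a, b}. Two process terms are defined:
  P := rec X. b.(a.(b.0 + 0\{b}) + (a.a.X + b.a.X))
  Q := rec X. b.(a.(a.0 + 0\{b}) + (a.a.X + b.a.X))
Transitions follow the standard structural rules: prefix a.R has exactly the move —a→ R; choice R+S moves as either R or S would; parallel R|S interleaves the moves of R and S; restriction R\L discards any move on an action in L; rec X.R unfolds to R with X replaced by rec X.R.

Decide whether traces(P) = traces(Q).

LTS(P): 5 reachable states
  s0 = rec X. b.(a.(b.0 + 0\{b}) + (a.a.X + b.a.X)) | --b--▸ s1
  s1 = a.(b.0 + 0\{b}) + (a.a.(rec X. b.(a.(b.0 + 0\{b}) + (a.a.X + b.a.X))) + b.a.(rec X. b.(a.(b.0 + 0\{b}) + (a.a.X + b.a.X)))) | --a--▸ s2, --a--▸ s3, --b--▸ s2
  s2 = a.(rec X. b.(a.(b.0 + 0\{b}) + (a.a.X + b.a.X))) | --a--▸ s0
  s3 = b.0 + 0\{b} | --b--▸ s4
  s4 = 0 | ·
LTS(Q): 5 reachable states
  t0 = rec X. b.(a.(a.0 + 0\{b}) + (a.a.X + b.a.X)) | --b--▸ t1
  t1 = a.(a.0 + 0\{b}) + (a.a.(rec X. b.(a.(a.0 + 0\{b}) + (a.a.X + b.a.X))) + b.a.(rec X. b.(a.(a.0 + 0\{b}) + (a.a.X + b.a.X)))) | --a--▸ t2, --a--▸ t3, --b--▸ t2
  t2 = a.(rec X. b.(a.(a.0 + 0\{b}) + (a.a.X + b.a.X))) | --a--▸ t0
  t3 = a.0 + 0\{b} | --a--▸ t4
  t4 = 0 | ·
Executing bab from P (initial set {s0}):
  after b @ step 1: {s1}
  after a @ step 2: {s2, s3}
  after b @ step 3: {s4}
  ✓ P
Executing bab from Q (initial set {t0}):
  after b @ step 1: {t1}
  after a @ step 2: {t2, t3}
  after b @ step 3: no successor for Q

trace-distinct — witness ⟨bab⟩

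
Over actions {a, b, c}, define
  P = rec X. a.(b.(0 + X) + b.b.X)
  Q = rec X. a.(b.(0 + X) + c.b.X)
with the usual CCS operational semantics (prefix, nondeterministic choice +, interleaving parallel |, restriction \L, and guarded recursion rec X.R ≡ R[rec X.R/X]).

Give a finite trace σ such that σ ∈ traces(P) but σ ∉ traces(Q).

abb

LTS(P): 4 reachable states
  u0 = rec X. a.(b.(0 + X) + b.b.X) → =a=> u1
  u1 = b.(0 + (rec X. a.(b.(0 + X) + b.b.X))) + b.b.(rec X. a.(b.(0 + X) + b.b.X)) → =b=> u2, =b=> u3
  u2 = 0 + (rec X. a.(b.(0 + X) + b.b.X)) → =a=> u1
  u3 = b.(rec X. a.(b.(0 + X) + b.b.X)) → =b=> u0
LTS(Q): 4 reachable states
  v0 = rec X. a.(b.(0 + X) + c.b.X) → =a=> v1
  v1 = b.(0 + (rec X. a.(b.(0 + X) + c.b.X))) + c.b.(rec X. a.(b.(0 + X) + c.b.X)) → =b=> v2, =c=> v3
  v2 = 0 + (rec X. a.(b.(0 + X) + c.b.X)) → =a=> v1
  v3 = b.(rec X. a.(b.(0 + X) + c.b.X)) → =b=> v0
Run σ = ⟨abb⟩ on P: start {u0}
  after a @ step 1: {u1}
  after b @ step 2: {u2, u3}
  after b @ step 3: {u0}
  ✓ P
Run σ = ⟨abb⟩ on Q: start {v0}
  after a @ step 1: {v1}
  after b @ step 2: {v2}
  after b @ step 3: ∅ (Q stuck)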